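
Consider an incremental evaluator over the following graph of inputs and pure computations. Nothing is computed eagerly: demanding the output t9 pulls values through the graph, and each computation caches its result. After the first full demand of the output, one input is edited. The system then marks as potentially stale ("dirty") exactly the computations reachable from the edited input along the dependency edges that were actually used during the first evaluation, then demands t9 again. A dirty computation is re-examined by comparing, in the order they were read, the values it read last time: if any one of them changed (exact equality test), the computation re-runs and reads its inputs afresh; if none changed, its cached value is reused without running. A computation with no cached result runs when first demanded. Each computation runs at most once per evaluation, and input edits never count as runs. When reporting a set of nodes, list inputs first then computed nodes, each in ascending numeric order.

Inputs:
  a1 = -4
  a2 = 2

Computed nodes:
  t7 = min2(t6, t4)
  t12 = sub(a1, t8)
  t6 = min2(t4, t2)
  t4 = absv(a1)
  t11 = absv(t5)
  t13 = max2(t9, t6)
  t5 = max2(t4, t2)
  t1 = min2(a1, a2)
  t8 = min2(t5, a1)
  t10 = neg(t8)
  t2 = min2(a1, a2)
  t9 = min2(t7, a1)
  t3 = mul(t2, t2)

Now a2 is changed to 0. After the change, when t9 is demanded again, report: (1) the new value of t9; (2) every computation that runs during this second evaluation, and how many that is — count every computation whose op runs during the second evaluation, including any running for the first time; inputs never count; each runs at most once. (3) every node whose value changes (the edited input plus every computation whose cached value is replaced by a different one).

Initial pass — values computed on the first demand:
  t2 = min2(-4, 2) = -4
  t4 = absv(-4) = 4
  t6 = min2(4, -4) = -4
  t7 = min2(-4, 4) = -4
  t9 = min2(-4, -4) = -4

Second demand — change propagation:
  t2: re-runs because a2 2->0; new result -4 (unchanged).
  t6: re-examined; everything it read last time is the same (t4 unchanged, t2 unchanged) — cache -4 kept, no run.
  t7: re-examined; everything it read last time is the same (t6 unchanged, t4 unchanged) — cache -4 kept, no run.
  t9: re-examined; everything it read last time is the same (t7 unchanged, a1 unchanged) — cache -4 kept, no run.

The important point: t2 recomputes to an identical value, and the output ends up unchanged.

t9 now evaluates to -4.
Run set: t2 (1 run).
Changed values: a2.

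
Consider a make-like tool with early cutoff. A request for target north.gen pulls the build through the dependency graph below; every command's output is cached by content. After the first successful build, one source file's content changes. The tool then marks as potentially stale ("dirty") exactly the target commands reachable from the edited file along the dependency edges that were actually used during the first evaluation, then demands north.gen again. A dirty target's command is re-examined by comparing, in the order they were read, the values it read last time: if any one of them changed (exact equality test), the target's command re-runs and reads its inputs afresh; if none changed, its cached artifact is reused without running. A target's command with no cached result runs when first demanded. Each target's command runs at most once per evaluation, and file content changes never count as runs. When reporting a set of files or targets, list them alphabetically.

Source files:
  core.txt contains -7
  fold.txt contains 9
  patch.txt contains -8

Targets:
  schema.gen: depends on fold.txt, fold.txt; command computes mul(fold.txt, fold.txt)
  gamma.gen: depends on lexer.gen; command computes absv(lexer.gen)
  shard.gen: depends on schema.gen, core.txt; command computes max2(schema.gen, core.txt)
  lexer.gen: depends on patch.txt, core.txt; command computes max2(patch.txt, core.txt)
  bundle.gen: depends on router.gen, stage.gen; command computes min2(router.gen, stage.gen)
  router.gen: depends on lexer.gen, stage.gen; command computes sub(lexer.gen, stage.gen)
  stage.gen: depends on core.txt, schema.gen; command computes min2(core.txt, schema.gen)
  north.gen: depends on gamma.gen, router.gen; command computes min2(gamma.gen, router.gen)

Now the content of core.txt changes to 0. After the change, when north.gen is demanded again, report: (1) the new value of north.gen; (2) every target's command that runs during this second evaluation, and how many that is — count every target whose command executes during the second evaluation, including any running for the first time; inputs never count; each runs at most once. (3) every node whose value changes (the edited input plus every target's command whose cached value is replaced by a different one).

Demanding north.gen again yields 0.
5 target commands run: gamma.gen, lexer.gen, north.gen, router.gen, stage.gen.
The nodes whose values change: core.txt, gamma.gen, lexer.gen, stage.gen.

First demand of the output computes:
  lexer.gen = max2(-8, -7) = -7
  gamma.gen = absv(-7) = 7
  schema.gen = mul(9, 9) = 81
  stage.gen = min2(-7, 81) = -7
  router.gen = sub(-7, -7) = 0
  north.gen = min2(7, 0) = 0

After the edit, cleaning proceeds:
  lexer.gen: a read changed (core.txt -7->0) — executes, giving 0.
  gamma.gen: a read changed (lexer.gen -7->0) — executes, giving 0.
  stage.gen: a read changed (core.txt -7->0) — executes, giving 0.
  router.gen: a read changed (lexer.gen -7->0; stage.gen -7->0) — executes, giving 0 — identical to its old value.
  north.gen: a read changed (gamma.gen 7->0) — executes, giving 0 — identical to its old value.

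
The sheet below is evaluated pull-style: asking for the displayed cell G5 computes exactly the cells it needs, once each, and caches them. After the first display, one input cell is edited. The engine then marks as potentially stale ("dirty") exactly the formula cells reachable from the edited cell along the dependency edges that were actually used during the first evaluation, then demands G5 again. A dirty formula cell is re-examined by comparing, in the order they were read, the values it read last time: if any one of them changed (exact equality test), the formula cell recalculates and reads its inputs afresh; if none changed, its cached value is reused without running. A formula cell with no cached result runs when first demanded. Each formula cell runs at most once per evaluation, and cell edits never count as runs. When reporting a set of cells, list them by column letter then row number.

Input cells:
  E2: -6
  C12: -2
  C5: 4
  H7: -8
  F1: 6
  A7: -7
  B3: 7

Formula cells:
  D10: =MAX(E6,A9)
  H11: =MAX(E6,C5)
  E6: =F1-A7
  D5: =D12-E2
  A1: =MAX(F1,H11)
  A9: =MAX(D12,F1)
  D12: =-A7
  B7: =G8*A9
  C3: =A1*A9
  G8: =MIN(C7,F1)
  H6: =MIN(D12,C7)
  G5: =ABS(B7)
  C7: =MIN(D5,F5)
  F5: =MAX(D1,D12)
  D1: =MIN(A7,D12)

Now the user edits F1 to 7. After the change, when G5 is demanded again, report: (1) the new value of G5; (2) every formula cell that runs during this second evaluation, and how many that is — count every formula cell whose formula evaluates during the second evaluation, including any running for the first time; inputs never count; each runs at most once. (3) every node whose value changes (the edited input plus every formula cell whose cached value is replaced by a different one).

Demanding G5 again yields 49.
4 formula cells run: A9, B7, G5, G8.
The nodes whose values change: B7, F1, G5, G8.

First demand of the output computes:
  D12 = -(-7) = 7
  A9 = MAX(7, 6) = 7
  D1 = MIN(-7, 7) = -7
  D5 = 7 - -6 = 13
  F5 = MAX(-7, 7) = 7
  C7 = MIN(13, 7) = 7
  G8 = MIN(7, 6) = 6
  B7 = 6 * 7 = 42
  G5 = ABS(42) = 42

After the edit, cleaning proceeds:
  A9: a read changed (F1 6->7) — executes, giving 7 — identical to its old value.
  G8: a read changed (F1 6->7) — executes, giving 7.
  B7: a read changed (G8 6->7) — executes, giving 49.
  G5: a read changed (B7 42->49) — executes, giving 49.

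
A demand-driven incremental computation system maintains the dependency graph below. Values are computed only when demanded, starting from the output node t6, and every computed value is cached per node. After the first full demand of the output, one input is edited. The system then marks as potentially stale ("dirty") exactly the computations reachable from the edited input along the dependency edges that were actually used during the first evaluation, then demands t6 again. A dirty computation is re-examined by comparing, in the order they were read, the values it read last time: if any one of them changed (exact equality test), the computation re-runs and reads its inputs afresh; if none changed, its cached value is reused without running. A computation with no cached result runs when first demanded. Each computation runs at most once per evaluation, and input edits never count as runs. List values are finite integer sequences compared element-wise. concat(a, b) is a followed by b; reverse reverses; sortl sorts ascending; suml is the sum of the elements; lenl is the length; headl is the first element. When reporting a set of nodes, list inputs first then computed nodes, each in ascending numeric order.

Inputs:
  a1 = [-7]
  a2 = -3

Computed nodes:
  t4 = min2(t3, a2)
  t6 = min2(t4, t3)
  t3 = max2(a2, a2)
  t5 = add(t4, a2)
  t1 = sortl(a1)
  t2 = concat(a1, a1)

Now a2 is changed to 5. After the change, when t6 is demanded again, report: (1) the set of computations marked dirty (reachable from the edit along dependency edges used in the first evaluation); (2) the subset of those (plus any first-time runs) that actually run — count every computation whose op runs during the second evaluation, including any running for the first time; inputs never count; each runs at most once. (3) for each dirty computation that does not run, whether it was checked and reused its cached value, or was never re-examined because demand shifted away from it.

Marked dirty: t3, t4, t6.
Computations that run: t3, t4, t6 — 3 in total.
Every dirty computation ran.

First evaluation (everything demanded from the output):
  t3 = max2(-3, -3) = -3
  t4 = min2(-3, -3) = -3
  t6 = min2(-3, -3) = -3

Propagation after the edit:
  t3: runs — a2 -3->5; a2 -3->5; result 5.
  t4: runs — t3 -3->5; a2 -3->5; result 5.
  t6: runs — t4 -3->5; t3 -3->5; result 5.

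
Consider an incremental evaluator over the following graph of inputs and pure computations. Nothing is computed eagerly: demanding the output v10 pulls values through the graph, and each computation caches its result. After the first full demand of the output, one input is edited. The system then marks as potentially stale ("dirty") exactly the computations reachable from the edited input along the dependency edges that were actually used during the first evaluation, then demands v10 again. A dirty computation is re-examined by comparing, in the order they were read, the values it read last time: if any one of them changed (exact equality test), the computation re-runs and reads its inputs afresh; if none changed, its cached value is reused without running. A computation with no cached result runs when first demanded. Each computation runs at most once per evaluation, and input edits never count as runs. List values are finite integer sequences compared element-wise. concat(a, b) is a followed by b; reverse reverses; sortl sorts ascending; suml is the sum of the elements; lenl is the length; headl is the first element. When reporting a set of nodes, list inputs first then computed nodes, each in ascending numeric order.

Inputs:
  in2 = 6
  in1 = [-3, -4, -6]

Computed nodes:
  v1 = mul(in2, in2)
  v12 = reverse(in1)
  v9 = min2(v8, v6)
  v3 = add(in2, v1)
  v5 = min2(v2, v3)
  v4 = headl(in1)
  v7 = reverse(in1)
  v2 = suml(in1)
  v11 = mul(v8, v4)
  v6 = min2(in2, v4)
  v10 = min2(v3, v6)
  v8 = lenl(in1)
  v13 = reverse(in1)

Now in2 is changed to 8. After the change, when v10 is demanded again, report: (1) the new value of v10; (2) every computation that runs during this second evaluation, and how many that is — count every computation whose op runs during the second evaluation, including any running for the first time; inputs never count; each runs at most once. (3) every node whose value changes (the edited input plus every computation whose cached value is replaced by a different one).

Initial pass — values computed on the first demand:
  v1 = mul(6, 6) = 36
  v3 = add(6, 36) = 42
  v4 = headl([-3, -4, -6]) = -3
  v6 = min2(6, -3) = -3
  v10 = min2(42, -3) = -3

Second demand — change propagation:
  v1: re-runs because in2 6->8; in2 6->8; new result 64.
  v3: re-runs because in2 6->8; v1 36->64; new result 72.
  v6: re-runs because in2 6->8; new result -3 (unchanged).
  v10: re-runs because v3 42->72; new result -3 (unchanged).

v10 now evaluates to -3.
Run set: v1, v3, v6, v10 (4 run).
Changed values: in2, v1, v3.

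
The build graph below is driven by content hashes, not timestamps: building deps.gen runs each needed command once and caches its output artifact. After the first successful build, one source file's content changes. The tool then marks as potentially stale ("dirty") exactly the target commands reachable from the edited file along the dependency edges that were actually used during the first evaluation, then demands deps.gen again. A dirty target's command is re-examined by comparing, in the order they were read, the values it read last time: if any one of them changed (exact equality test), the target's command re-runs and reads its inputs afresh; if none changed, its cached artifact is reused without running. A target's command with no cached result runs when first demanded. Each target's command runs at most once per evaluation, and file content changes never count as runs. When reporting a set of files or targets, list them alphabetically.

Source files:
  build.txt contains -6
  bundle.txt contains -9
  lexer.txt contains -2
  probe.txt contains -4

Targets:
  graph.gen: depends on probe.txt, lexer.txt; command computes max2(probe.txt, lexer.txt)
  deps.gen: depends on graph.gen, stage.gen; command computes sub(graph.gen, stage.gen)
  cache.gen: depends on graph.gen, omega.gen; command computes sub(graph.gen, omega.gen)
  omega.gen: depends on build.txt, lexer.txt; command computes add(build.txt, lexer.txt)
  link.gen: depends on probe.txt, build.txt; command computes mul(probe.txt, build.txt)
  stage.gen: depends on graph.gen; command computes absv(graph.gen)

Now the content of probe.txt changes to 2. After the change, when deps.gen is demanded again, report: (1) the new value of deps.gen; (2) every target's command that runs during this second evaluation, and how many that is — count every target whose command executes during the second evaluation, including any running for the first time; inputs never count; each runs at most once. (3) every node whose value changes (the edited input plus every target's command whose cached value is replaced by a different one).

Initial pass — values computed on the first demand:
  graph.gen = max2(-4, -2) = -2
  stage.gen = absv(-2) = 2
  deps.gen = sub(-2, 2) = -4

Second demand — change propagation:
  graph.gen: re-runs because probe.txt -4->2; new result 2.
  stage.gen: re-runs because graph.gen -2->2; new result 2 (unchanged).
  deps.gen: re-runs because graph.gen -2->2; new result 0.

deps.gen now evaluates to 0.
Run set: deps.gen, graph.gen, stage.gen (3 run).
Changed values: deps.gen, graph.gen, probe.txt.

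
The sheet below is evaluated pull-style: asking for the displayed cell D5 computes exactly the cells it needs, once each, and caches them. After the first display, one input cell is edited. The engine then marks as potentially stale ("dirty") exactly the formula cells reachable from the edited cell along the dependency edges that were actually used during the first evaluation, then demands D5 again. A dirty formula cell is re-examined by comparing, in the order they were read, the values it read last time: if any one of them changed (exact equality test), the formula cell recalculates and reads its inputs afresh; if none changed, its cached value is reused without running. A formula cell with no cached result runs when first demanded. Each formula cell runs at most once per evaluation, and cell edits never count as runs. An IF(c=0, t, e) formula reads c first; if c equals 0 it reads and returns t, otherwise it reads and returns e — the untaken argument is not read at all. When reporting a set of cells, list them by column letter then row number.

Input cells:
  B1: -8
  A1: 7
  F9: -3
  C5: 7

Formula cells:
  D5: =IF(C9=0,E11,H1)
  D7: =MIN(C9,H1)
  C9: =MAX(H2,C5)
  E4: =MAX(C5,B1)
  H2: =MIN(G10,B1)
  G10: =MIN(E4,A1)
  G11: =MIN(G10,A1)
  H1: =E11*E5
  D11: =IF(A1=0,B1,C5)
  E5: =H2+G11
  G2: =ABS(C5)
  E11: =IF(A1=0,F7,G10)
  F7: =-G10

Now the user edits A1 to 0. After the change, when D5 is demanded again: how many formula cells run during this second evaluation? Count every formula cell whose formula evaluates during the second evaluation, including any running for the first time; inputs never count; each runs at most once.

8 formula cells run: D5, E5, E11, F7, G10, G11, H1, H2.
Note the branch switch — F7 had no cache and runs now for the first time.

First demand of the output computes:
  E4 = MAX(7, -8) = 7
  G10 = MIN(7, 7) = 7
  E11 = IF(A1=0: A1=7 -> else branch G10) = 7
  G11 = MIN(7, 7) = 7
  H2 = MIN(7, -8) = -8
  C9 = MAX(-8, 7) = 7
  E5 = -8 + 7 = -1
  H1 = 7 * -1 = -7
  D5 = IF(C9=0: C9=7 -> else branch H1) = -7

After the edit, cleaning proceeds:
  G10: a read changed (A1 7->0) — executes, giving 0.
  F7: had never run; runs now, result 0.
  E11: a read changed (A1 7->0; G10 7->0) — executes, giving 0.
  G11: a read changed (G10 7->0; A1 7->0) — executes, giving 0.
  H2: a read changed (G10 7->0) — executes, giving -8 — identical to its old value.
  C9: dirty, but its reads are unchanged (H2 unchanged, C5 unchanged); cached 7 stands.
  E5: a read changed (G11 7->0) — executes, giving -8.
  H1: a read changed (E11 7->0; E5 -1->-8) — executes, giving 0.
  D5: a read changed (H1 -7->0) — executes, giving 0.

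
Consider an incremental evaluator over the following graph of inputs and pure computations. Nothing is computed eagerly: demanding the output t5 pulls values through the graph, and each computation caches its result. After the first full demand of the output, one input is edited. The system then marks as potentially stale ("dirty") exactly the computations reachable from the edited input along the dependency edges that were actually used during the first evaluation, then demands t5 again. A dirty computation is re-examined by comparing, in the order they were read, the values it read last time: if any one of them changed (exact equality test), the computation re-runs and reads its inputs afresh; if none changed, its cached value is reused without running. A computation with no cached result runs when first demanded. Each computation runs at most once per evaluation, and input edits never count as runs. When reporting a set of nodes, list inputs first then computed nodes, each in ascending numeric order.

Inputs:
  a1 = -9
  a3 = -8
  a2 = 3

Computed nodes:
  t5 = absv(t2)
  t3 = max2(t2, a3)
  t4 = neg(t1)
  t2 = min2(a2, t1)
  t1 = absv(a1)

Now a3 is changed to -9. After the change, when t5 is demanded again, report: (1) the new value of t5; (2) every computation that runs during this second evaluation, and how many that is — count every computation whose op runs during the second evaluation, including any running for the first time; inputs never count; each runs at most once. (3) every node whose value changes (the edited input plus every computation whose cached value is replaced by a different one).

t5 now evaluates to 3.
Run set: none (0 run).
Changed values: a3.
The important point: nothing the output needs ever reads a3, so the edit is invisible to it.

Initial pass — values computed on the first demand:
  t1 = absv(-9) = 9
  t2 = min2(3, 9) = 3
  t5 = absv(3) = 3

Second demand — change propagation:
  no demanded computation ever read a3, so the edit dirties nothing and nothing runs.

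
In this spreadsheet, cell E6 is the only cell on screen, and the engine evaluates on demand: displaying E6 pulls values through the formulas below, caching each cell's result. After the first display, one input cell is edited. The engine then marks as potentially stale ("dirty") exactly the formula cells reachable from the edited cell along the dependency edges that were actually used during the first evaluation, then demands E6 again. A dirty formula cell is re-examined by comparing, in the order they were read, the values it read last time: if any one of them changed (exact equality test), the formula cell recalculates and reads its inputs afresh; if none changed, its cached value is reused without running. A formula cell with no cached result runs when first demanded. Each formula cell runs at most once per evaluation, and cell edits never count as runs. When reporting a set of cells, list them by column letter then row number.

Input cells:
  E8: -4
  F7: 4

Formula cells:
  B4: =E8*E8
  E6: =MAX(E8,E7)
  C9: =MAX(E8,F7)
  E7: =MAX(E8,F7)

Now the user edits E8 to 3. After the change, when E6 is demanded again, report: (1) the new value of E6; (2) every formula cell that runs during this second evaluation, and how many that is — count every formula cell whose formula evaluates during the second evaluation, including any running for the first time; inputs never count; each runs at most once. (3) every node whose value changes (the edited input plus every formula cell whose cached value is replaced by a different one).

E6 now evaluates to 4.
Run set: E6, E7 (2 run).
Changed values: E8.

Initial pass — values computed on the first demand:
  E7 = MAX(-4, 4) = 4
  E6 = MAX(-4, 4) = 4

Second demand — change propagation:
  E7: re-runs because E8 -4->3; new result 4 (unchanged).
  E6: re-runs because E8 -4->3; new result 4 (unchanged).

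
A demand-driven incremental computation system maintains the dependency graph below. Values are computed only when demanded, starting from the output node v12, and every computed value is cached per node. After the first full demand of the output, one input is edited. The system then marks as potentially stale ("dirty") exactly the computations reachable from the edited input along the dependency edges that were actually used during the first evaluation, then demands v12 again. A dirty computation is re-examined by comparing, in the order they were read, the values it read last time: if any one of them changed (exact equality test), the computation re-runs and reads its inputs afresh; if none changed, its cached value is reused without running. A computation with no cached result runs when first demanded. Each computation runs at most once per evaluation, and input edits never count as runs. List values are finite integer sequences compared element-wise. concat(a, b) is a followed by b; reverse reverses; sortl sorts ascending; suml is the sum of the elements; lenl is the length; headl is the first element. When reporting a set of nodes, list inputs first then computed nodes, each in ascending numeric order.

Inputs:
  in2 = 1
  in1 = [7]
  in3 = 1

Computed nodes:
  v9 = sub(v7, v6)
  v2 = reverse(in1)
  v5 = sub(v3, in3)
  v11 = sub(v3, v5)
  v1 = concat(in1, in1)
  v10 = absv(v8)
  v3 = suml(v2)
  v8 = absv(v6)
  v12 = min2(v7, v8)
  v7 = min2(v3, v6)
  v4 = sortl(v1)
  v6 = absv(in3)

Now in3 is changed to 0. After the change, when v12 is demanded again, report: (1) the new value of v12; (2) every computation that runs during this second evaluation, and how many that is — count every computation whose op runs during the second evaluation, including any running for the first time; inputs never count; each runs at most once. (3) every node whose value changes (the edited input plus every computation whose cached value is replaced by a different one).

New value of v12: 0.
Computations that run: v6, v7, v8, v12 — 4 in total.
Values that change: in3, v6, v7, v8, v12.

First evaluation (everything demanded from the output):
  v2 = reverse([7]) = [7]
  v3 = suml([7]) = 7
  v6 = absv(1) = 1
  v7 = min2(7, 1) = 1
  v8 = absv(1) = 1
  v12 = min2(1, 1) = 1

Propagation after the edit:
  v6: runs — in3 1->0; result 0.
  v7: runs — v6 1->0; result 0.
  v8: runs — v6 1->0; result 0.
  v12: runs — v7 1->0; v8 1->0; result 0.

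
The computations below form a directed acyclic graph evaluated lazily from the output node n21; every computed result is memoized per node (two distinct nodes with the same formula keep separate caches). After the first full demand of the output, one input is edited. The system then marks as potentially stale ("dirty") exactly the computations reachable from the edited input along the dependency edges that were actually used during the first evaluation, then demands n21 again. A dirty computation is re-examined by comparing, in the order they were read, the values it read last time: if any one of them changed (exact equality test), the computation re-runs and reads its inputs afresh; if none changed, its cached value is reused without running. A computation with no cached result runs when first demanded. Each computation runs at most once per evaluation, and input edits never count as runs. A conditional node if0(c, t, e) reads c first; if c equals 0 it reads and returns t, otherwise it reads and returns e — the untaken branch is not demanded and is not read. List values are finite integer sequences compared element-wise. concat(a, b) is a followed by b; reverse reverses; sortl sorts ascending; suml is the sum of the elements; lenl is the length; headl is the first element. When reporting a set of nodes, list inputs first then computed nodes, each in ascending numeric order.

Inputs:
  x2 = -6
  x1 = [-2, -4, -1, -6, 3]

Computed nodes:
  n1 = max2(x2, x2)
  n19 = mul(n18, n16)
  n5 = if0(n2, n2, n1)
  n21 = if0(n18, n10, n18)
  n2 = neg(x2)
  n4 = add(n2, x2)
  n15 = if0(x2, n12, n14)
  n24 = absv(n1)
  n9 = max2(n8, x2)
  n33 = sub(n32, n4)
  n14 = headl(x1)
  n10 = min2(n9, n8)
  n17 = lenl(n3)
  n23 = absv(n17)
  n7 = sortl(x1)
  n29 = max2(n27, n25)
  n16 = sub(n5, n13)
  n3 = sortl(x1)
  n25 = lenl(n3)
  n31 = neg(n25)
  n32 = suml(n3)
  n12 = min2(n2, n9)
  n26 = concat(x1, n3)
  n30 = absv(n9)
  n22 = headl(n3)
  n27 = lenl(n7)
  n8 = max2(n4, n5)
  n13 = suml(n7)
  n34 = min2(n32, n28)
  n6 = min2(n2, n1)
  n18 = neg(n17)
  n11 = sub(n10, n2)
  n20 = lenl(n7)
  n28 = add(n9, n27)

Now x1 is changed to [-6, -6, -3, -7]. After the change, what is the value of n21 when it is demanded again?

Demanding n21 again yields -4.

First demand of the output computes:
  n3 = sortl([-2, -4, -1, -6, 3]) = [-6, -4, -2, -1, 3]
  n17 = lenl([-6, -4, -2, -1, 3]) = 5
  n18 = neg(5) = -5
  n21 = if0(n18=-5 -> else branch n18) = -5

After the edit, cleaning proceeds:
  n3: a read changed (x1 [-2, -4, -1, -6, 3]->[-6, -6, -3, -7]) — executes, giving [-7, -6, -6, -3].
  n17: a read changed (n3 [-6, -4, -2, -1, 3]->[-7, -6, -6, -3]) — executes, giving 4.
  n18: a read changed (n17 5->4) — executes, giving -4.
  n21: a read changed (n18 -5->-4; n18 -5->-4) — executes, giving -4.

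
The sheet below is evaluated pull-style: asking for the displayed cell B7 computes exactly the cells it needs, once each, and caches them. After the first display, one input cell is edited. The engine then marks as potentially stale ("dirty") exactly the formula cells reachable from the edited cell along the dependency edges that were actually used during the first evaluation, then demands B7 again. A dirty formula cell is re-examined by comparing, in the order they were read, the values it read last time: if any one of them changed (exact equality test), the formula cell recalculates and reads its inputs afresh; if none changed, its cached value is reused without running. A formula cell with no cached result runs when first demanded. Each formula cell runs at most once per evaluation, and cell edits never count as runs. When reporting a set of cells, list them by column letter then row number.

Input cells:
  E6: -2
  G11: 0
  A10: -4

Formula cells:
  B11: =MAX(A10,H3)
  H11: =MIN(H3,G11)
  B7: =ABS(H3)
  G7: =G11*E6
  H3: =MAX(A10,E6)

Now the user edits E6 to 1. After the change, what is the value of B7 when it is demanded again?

First demand of the output computes:
  H3 = MAX(-4, -2) = -2
  B7 = ABS(-2) = 2

After the edit, cleaning proceeds:
  H3: a read changed (E6 -2->1) — executes, giving 1.
  B7: a read changed (H3 -2->1) — executes, giving 1.

Demanding B7 again yields 1.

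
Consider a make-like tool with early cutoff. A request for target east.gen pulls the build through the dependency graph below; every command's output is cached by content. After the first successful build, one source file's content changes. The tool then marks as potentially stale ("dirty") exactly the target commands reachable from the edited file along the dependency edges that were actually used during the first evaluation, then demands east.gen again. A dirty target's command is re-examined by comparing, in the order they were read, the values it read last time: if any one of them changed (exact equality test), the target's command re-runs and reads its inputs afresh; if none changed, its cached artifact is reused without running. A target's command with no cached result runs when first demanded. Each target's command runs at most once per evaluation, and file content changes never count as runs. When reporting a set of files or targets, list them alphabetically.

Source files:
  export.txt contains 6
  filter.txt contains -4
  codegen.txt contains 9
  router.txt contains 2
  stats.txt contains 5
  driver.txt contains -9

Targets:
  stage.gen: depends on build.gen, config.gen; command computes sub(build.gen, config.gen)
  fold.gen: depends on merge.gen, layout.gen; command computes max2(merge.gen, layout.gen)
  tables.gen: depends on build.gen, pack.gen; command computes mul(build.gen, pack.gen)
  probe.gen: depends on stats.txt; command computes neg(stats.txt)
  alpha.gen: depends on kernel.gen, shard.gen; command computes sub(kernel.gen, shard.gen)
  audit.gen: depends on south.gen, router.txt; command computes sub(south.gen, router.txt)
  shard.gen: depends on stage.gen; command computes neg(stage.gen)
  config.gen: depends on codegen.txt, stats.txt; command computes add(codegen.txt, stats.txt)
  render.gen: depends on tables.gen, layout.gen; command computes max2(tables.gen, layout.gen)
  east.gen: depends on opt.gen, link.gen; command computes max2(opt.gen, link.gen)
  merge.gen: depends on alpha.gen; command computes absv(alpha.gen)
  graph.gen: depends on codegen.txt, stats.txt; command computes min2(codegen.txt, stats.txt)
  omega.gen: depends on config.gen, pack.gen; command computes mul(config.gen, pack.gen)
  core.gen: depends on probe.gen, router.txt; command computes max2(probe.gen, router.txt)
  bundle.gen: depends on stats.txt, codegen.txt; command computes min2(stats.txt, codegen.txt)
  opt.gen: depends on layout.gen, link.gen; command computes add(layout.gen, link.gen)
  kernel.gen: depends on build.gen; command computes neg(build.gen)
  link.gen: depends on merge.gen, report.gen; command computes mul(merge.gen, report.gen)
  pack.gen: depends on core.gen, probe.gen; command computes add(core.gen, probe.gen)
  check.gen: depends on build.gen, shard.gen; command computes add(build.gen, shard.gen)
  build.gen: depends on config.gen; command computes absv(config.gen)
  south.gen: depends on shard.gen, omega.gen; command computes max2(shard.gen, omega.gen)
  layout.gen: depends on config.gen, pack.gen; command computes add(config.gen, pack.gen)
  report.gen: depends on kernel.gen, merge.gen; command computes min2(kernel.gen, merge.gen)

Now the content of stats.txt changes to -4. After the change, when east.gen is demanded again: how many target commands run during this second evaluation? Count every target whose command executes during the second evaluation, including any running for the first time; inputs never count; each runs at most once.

14 target commands run: alpha.gen, build.gen, config.gen, core.gen, east.gen, kernel.gen, layout.gen, link.gen, merge.gen, opt.gen, pack.gen, probe.gen, report.gen, stage.gen.
Note where the cutoff bites: shard.gen is checked, finds nothing changed, and keeps its cache.

First demand of the output computes:
  config.gen = add(9, 5) = 14
  build.gen = absv(14) = 14
  kernel.gen = neg(14) = -14
  probe.gen = neg(5) = -5
  core.gen = max2(-5, 2) = 2
  pack.gen = add(2, -5) = -3
  layout.gen = add(14, -3) = 11
  stage.gen = sub(14, 14) = 0
  shard.gen = neg(0) = 0
  alpha.gen = sub(-14, 0) = -14
  merge.gen = absv(-14) = 14
  report.gen = min2(-14, 14) = -14
  link.gen = mul(14, -14) = -196
  opt.gen = add(11, -196) = -185
  east.gen = max2(-185, -196) = -185

After the edit, cleaning proceeds:
  config.gen: a read changed (stats.txt 5->-4) — executes, giving 5.
  build.gen: a read changed (config.gen 14->5) — executes, giving 5.
  kernel.gen: a read changed (build.gen 14->5) — executes, giving -5.
  probe.gen: a read changed (stats.txt 5->-4) — executes, giving 4.
  core.gen: a read changed (probe.gen -5->4) — executes, giving 4.
  pack.gen: a read changed (core.gen 2->4; probe.gen -5->4) — executes, giving 8.
  layout.gen: a read changed (config.gen 14->5; pack.gen -3->8) — executes, giving 13.
  stage.gen: a read changed (build.gen 14->5; config.gen 14->5) — executes, giving 0 — identical to its old value.
  shard.gen: dirty, but its reads are unchanged (stage.gen unchanged); cached 0 stands.
  alpha.gen: a read changed (kernel.gen -14->-5) — executes, giving -5.
  merge.gen: a read changed (alpha.gen -14->-5) — executes, giving 5.
  report.gen: a read changed (kernel.gen -14->-5; merge.gen 14->5) — executes, giving -5.
  link.gen: a read changed (merge.gen 14->5; report.gen -14->-5) — executes, giving -25.
  opt.gen: a read changed (layout.gen 11->13; link.gen -196->-25) — executes, giving -12.
  east.gen: a read changed (opt.gen -185->-12; link.gen -196->-25) — executes, giving -12.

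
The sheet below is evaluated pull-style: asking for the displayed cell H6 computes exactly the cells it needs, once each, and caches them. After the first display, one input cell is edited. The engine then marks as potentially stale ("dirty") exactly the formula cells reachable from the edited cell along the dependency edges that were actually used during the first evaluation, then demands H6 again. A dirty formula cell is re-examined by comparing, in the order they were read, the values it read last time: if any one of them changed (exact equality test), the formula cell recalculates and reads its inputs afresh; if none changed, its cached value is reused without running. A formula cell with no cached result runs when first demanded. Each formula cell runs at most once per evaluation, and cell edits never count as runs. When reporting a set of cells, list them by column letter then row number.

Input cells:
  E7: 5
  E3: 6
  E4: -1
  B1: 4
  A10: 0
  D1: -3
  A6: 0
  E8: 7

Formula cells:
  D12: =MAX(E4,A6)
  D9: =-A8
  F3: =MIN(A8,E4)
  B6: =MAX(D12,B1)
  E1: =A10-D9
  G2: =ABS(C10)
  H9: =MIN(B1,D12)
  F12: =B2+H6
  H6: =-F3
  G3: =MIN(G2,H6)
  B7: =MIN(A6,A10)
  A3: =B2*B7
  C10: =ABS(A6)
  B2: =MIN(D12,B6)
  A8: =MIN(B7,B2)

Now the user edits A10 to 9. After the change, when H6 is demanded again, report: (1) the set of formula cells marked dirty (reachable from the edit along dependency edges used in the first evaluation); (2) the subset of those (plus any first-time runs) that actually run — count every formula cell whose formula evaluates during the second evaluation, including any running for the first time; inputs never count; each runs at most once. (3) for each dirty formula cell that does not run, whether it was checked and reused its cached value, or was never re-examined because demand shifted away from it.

The edit dirties: A8, B7, F3, H6.
1 formula cells run: B7.
Cache hits after checking: A8, F3, H6.
Note the absorption at B7: it re-runs yet its value is the same, leaving the output's value untouched.

First demand of the output computes:
  B7 = MIN(0, 0) = 0
  D12 = MAX(-1, 0) = 0
  B6 = MAX(0, 4) = 4
  B2 = MIN(0, 4) = 0
  A8 = MIN(0, 0) = 0
  F3 = MIN(0, -1) = -1
  H6 = -(-1) = 1

After the edit, cleaning proceeds:
  B7: a read changed (A10 0->9) — executes, giving 0 — identical to its old value.
  A8: dirty, but its reads are unchanged (B7 unchanged, B2 unchanged); cached 0 stands.
  F3: dirty, but its reads are unchanged (A8 unchanged, E4 unchanged); cached -1 stands.
  H6: dirty, but its reads are unchanged (F3 unchanged); cached 1 stands.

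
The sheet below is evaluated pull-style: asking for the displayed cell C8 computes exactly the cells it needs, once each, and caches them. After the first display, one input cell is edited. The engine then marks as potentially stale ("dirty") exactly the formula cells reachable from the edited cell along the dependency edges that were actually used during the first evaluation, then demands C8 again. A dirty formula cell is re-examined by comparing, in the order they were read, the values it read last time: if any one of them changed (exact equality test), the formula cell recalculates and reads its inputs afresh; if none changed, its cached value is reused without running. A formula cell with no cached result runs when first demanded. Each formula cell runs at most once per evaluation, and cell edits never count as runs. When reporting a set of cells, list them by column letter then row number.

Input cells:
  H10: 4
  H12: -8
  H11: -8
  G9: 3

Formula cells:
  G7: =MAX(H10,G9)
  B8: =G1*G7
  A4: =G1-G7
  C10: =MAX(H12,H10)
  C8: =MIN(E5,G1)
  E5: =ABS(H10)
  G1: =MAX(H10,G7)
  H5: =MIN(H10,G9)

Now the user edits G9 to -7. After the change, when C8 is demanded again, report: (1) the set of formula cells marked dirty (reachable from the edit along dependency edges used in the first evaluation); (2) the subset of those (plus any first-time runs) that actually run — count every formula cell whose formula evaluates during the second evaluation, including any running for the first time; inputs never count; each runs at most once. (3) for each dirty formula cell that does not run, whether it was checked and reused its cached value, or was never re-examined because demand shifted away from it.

The edit dirties: C8, G1, G7.
1 formula cells run: G7.
Cache hits after checking: C8, G1.
Note the absorption at G7: it re-runs yet its value is the same, leaving the output's value untouched.

First demand of the output computes:
  E5 = ABS(4) = 4
  G7 = MAX(4, 3) = 4
  G1 = MAX(4, 4) = 4
  C8 = MIN(4, 4) = 4

After the edit, cleaning proceeds:
  G7: a read changed (G9 3->-7) — executes, giving 4 — identical to its old value.
  G1: dirty, but its reads are unchanged (H10 unchanged, G7 unchanged); cached 4 stands.
  C8: dirty, but its reads are unchanged (E5 unchanged, G1 unchanged); cached 4 stands.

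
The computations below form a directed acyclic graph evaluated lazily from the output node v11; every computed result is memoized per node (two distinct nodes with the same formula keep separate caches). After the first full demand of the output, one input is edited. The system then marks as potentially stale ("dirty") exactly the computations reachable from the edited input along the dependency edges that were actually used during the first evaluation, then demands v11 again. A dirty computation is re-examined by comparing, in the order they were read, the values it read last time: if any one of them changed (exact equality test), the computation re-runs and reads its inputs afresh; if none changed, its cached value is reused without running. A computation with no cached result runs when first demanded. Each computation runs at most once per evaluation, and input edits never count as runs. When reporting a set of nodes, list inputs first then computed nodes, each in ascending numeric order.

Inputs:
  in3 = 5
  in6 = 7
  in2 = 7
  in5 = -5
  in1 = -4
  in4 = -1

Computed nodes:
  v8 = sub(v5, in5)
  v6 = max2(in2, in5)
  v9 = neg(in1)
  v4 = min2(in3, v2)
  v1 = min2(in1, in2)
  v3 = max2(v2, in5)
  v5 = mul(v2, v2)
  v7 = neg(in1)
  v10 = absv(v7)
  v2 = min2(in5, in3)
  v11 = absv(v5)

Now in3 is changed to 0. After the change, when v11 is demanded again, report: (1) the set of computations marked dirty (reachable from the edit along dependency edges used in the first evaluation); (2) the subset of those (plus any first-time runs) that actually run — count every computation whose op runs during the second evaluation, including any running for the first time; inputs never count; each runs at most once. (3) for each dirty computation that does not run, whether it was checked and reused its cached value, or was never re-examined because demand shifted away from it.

The edit dirties: v2, v5, v11.
1 computations run: v2.
Cache hits after checking: v5, v11.
Note the absorption at v2: it re-runs yet its value is the same, leaving the output's value untouched.

First demand of the output computes:
  v2 = min2(-5, 5) = -5
  v5 = mul(-5, -5) = 25
  v11 = absv(25) = 25

After the edit, cleaning proceeds:
  v2: a read changed (in3 5->0) — executes, giving -5 — identical to its old value.
  v5: dirty, but its reads are unchanged (v2 unchanged, v2 unchanged); cached 25 stands.
  v11: dirty, but its reads are unchanged (v5 unchanged); cached 25 stands.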